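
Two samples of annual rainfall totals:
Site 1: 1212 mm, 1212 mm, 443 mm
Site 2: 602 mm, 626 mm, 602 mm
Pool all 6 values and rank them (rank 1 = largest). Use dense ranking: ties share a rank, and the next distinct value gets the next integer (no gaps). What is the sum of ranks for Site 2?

Sorted (descending): 1212, 1212, 626, 602, 602, 443
The 2 values of 1212 share dense rank 1.
The 2 values of 602 share dense rank 3.
Remaining distinct values take the next consecutive integers.
Site 2 values → pooled ranks: 602→3, 626→2, 602→3
Rank sum = 3 + 2 + 3 = 8

8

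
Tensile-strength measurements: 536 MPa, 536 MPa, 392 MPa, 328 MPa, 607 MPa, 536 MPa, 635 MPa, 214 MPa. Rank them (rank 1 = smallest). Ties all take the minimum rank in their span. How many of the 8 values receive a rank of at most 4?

Sorted (ascending): 214, 328, 392, 536, 536, 536, 607, 635
The 3 values of 536 occupy positions 4–6 → each gets rank 4.
Ranks ≤ 4: {1, 2, 3, 4, 4, 4} → 6 values.

6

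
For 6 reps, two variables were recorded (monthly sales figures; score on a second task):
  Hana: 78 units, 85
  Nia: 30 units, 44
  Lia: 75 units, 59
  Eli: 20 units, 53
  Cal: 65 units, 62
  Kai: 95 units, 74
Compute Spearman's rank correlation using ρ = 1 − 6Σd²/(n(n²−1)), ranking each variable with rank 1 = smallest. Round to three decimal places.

0.829

Ranks of variable 1: 5, 2, 4, 1, 3, 6
Ranks of variable 2: 6, 1, 3, 2, 4, 5
d = r₁ − r₂: -1, 1, 1, -1, -1, 1
d²: 1, 1, 1, 1, 1, 1; Σd² = 6
ρ = 1 − 6·6/(6·35) = 1 − 36/210 = 0.829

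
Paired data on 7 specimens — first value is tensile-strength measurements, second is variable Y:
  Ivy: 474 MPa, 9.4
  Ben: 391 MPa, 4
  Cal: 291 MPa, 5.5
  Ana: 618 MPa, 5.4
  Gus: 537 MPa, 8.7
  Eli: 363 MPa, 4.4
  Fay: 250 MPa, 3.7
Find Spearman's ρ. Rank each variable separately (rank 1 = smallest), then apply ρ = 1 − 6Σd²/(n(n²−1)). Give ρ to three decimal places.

0.536

Ranks of variable 1: 5, 4, 2, 7, 6, 3, 1
Ranks of variable 2: 7, 2, 5, 4, 6, 3, 1
d = r₁ − r₂: -2, 2, -3, 3, 0, 0, 0
d²: 4, 4, 9, 9, 0, 0, 0; Σd² = 26
ρ = 1 − 6·26/(7·48) = 1 − 156/336 = 0.536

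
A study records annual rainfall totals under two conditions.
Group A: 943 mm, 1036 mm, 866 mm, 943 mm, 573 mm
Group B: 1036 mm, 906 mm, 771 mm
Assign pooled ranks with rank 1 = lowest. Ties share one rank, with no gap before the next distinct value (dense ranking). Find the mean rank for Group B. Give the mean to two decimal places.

Sorted (ascending): 573, 771, 866, 906, 943, 943, 1036, 1036
The 2 values of 943 share dense rank 5.
The 2 values of 1036 share dense rank 6.
Remaining distinct values take the next consecutive integers.
Group B values → pooled ranks: 1036→6, 906→4, 771→2
Mean rank = (6 + 4 + 2) / 3 = 4.00

4.00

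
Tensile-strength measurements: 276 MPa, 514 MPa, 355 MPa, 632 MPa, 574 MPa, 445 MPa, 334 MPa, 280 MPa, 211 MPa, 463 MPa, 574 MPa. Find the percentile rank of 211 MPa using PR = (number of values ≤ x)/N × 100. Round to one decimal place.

N = 11.
Strictly below 211: 0. Equal to 211: 1.
PR = 1/11 × 100 = 9.1

9.1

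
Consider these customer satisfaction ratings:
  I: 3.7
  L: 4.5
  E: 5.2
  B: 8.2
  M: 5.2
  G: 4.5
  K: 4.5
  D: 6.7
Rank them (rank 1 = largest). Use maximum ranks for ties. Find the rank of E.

4

Sorted (descending): 8.2, 6.7, 5.2, 5.2, 4.5, 4.5, 4.5, 3.7
The 2 values of 5.2 occupy positions 3–4 → each gets rank 4.
The 3 values of 4.5 occupy positions 5–7 → each gets rank 7.
E has value 5.2 → rank 4.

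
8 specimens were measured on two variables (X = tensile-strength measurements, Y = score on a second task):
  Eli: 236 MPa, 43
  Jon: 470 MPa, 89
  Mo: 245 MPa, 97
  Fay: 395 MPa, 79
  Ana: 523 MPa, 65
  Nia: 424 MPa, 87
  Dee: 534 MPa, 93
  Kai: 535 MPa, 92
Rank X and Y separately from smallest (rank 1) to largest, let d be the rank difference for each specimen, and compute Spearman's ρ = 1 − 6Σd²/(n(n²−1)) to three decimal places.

Ranks of variable 1: 1, 5, 2, 3, 6, 4, 7, 8
Ranks of variable 2: 1, 5, 8, 3, 2, 4, 7, 6
d = r₁ − r₂: 0, 0, -6, 0, 4, 0, 0, 2
d²: 0, 0, 36, 0, 16, 0, 0, 4; Σd² = 56
ρ = 1 − 6·56/(8·63) = 1 − 336/504 = 0.333

0.333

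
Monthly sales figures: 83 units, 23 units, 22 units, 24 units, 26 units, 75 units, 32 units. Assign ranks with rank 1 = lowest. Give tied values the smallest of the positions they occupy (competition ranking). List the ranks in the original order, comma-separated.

7, 2, 1, 3, 4, 6, 5

Sorted (ascending): 22, 23, 24, 26, 32, 75, 83
No ties — each value takes its position as its rank.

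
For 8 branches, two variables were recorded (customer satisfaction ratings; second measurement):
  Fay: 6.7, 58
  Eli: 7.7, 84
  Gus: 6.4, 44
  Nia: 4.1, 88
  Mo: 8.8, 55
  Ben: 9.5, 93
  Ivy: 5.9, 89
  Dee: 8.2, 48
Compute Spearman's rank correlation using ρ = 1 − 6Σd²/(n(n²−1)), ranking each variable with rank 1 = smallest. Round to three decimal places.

Ranks of variable 1: 4, 5, 3, 1, 7, 8, 2, 6
Ranks of variable 2: 4, 5, 1, 6, 3, 8, 7, 2
d = r₁ − r₂: 0, 0, 2, -5, 4, 0, -5, 4
d²: 0, 0, 4, 25, 16, 0, 25, 16; Σd² = 86
ρ = 1 − 6·86/(8·63) = 1 − 516/504 = -0.024

-0.024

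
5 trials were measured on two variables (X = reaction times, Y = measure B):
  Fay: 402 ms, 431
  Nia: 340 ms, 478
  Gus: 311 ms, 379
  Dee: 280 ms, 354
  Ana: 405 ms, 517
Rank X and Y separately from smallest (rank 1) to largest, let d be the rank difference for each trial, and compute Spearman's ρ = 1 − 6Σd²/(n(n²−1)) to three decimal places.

Ranks of variable 1: 4, 3, 2, 1, 5
Ranks of variable 2: 3, 4, 2, 1, 5
d = r₁ − r₂: 1, -1, 0, 0, 0
d²: 1, 1, 0, 0, 0; Σd² = 2
ρ = 1 − 6·2/(5·24) = 1 − 12/120 = 0.900

0.900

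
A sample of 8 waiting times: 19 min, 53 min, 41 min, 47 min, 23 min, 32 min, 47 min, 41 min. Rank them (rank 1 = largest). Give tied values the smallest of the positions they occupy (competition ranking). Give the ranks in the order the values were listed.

8, 1, 4, 2, 7, 6, 2, 4

Sorted (descending): 53, 47, 47, 41, 41, 32, 23, 19
The 2 values of 47 occupy positions 2–3 → each gets rank 2.
The 2 values of 41 occupy positions 4–5 → each gets rank 4.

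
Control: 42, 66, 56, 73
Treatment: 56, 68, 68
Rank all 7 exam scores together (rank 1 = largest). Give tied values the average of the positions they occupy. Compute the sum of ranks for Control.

Sorted (descending): 73, 68, 68, 66, 56, 56, 42
The 2 values of 68 occupy positions 2–3 → average rank (2+3)/2 = 2.5.
The 2 values of 56 occupy positions 5–6 → average rank (5+6)/2 = 5.5.
Control values → pooled ranks: 42→7, 66→4, 56→5.5, 73→1
Rank sum = 7 + 4 + 5.5 + 1 = 17.5

17.5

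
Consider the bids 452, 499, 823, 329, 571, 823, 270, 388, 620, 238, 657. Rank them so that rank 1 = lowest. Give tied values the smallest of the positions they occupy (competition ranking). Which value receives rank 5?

452

Sorted (ascending): 238, 270, 329, 388, 452, 499, 571, 620, 657, 823, 823
The 2 values of 823 occupy positions 10–11 → each gets rank 10.
Rank 5 → value 452.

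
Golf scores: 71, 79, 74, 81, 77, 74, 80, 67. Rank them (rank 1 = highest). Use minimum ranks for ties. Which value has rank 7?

Sorted (descending): 81, 80, 79, 77, 74, 74, 71, 67
The 2 values of 74 occupy positions 5–6 → each gets rank 5.
Rank 7 → value 71.

71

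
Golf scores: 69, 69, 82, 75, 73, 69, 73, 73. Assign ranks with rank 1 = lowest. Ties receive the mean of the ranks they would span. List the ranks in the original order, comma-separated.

2, 2, 8, 7, 5, 2, 5, 5

Sorted (ascending): 69, 69, 69, 73, 73, 73, 75, 82
The 3 values of 69 occupy positions 1–3 → average rank 2.
The 3 values of 73 occupy positions 4–6 → average rank 5.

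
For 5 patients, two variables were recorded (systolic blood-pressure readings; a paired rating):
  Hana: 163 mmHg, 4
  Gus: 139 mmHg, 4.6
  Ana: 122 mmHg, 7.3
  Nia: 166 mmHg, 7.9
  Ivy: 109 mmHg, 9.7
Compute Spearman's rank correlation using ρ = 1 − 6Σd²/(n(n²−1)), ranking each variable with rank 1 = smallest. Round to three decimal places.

Ranks of variable 1: 4, 3, 2, 5, 1
Ranks of variable 2: 1, 2, 3, 4, 5
d = r₁ − r₂: 3, 1, -1, 1, -4
d²: 9, 1, 1, 1, 16; Σd² = 28
ρ = 1 − 6·28/(5·24) = 1 − 168/120 = -0.400

-0.400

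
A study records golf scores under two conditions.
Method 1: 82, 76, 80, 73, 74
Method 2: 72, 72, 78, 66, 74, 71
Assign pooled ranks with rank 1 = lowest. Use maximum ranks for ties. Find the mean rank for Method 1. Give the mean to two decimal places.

Sorted (ascending): 66, 71, 72, 72, 73, 74, 74, 76, 78, 80, 82
The 2 values of 72 occupy positions 3–4 → each gets rank 4.
The 2 values of 74 occupy positions 6–7 → each gets rank 7.
Method 1 values → pooled ranks: 82→11, 76→8, 80→10, 73→5, 74→7
Mean rank = (11 + 8 + 10 + 5 + 7) / 5 = 8.20

8.20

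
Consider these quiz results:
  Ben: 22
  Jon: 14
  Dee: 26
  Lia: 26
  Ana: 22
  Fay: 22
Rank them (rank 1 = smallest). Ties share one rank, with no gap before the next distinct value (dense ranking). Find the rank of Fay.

2

Sorted (ascending): 14, 22, 22, 22, 26, 26
The 3 values of 22 share dense rank 2.
The 2 values of 26 share dense rank 3.
Remaining distinct values take the next consecutive integers.
Fay has value 22 → rank 2.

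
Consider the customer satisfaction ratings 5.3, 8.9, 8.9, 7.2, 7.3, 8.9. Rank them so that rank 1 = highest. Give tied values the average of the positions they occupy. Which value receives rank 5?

7.2

Sorted (descending): 8.9, 8.9, 8.9, 7.3, 7.2, 5.3
The 3 values of 8.9 occupy positions 1–3 → average rank 2.
Rank 5 → value 7.2.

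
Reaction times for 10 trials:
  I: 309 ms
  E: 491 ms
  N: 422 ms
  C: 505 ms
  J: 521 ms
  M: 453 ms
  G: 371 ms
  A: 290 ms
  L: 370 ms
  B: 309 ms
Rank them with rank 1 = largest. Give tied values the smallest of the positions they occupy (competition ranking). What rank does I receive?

Sorted (descending): 521, 505, 491, 453, 422, 371, 370, 309, 309, 290
The 2 values of 309 occupy positions 8–9 → each gets rank 8.
I has value 309 ms → rank 8.

8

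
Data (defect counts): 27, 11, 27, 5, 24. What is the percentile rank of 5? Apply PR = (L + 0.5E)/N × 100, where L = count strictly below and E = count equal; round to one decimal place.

N = 5.
Strictly below 5: 0. Equal to 5: 1.
PR = (0 + 0.5·1)/5 × 100 = 10.0

10.0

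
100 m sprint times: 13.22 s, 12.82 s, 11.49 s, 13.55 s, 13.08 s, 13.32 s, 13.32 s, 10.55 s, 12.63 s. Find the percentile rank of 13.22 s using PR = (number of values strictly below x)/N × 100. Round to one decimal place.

55.6

N = 9.
Strictly below 13.22: 5. Equal to 13.22: 1.
PR = 5/9 × 100 = 55.6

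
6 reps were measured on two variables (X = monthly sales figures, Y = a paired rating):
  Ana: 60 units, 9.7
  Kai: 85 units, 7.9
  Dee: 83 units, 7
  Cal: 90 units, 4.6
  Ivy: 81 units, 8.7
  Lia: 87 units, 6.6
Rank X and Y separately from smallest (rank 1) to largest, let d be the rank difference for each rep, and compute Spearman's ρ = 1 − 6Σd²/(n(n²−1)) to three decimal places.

Ranks of variable 1: 1, 4, 3, 6, 2, 5
Ranks of variable 2: 6, 4, 3, 1, 5, 2
d = r₁ − r₂: -5, 0, 0, 5, -3, 3
d²: 25, 0, 0, 25, 9, 9; Σd² = 68
ρ = 1 − 6·68/(6·35) = 1 − 408/210 = -0.943

-0.943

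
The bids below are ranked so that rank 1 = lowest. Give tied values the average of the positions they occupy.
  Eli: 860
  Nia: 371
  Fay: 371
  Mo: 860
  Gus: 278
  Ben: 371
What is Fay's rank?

3

Sorted (ascending): 278, 371, 371, 371, 860, 860
The 3 values of 371 occupy positions 2–4 → average rank 3.
The 2 values of 860 occupy positions 5–6 → average rank (5+6)/2 = 5.5.
Fay has value 371 → rank 3.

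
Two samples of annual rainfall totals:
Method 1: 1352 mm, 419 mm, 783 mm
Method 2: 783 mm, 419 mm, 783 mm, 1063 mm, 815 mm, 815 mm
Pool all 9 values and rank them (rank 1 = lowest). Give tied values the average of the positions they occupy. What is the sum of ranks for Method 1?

14.5

Sorted (ascending): 419, 419, 783, 783, 783, 815, 815, 1063, 1352
The 2 values of 419 occupy positions 1–2 → average rank (1+2)/2 = 1.5.
The 3 values of 783 occupy positions 3–5 → average rank 4.
The 2 values of 815 occupy positions 6–7 → average rank (6+7)/2 = 6.5.
Method 1 values → pooled ranks: 1352→9, 419→1.5, 783→4
Rank sum = 9 + 1.5 + 4 = 14.5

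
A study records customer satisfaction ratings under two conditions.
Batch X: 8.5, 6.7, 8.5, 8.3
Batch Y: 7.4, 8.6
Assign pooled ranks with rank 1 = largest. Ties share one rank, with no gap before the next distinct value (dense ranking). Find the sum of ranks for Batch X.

Sorted (descending): 8.6, 8.5, 8.5, 8.3, 7.4, 6.7
The 2 values of 8.5 share dense rank 2.
Remaining distinct values take the next consecutive integers.
Batch X values → pooled ranks: 8.5→2, 6.7→5, 8.5→2, 8.3→3
Rank sum = 2 + 5 + 2 + 3 = 12

12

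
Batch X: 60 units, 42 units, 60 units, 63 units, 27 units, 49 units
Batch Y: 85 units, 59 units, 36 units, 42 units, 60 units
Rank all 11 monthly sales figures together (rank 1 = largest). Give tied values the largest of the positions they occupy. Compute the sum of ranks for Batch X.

Sorted (descending): 85, 63, 60, 60, 60, 59, 49, 42, 42, 36, 27
The 3 values of 60 occupy positions 3–5 → each gets rank 5.
The 2 values of 42 occupy positions 8–9 → each gets rank 9.
Batch X values → pooled ranks: 60→5, 42→9, 60→5, 63→2, 27→11, 49→7
Rank sum = 5 + 9 + 5 + 2 + 11 + 7 = 39

39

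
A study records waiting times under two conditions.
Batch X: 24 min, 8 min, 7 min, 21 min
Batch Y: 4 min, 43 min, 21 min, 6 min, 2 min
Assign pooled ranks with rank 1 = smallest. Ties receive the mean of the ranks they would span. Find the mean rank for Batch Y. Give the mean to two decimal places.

Sorted (ascending): 2, 4, 6, 7, 8, 21, 21, 24, 43
The 2 values of 21 occupy positions 6–7 → average rank (6+7)/2 = 6.5.
Batch Y values → pooled ranks: 4→2, 43→9, 21→6.5, 6→3, 2→1
Mean rank = (2 + 9 + 6.5 + 3 + 1) / 5 = 4.30

4.30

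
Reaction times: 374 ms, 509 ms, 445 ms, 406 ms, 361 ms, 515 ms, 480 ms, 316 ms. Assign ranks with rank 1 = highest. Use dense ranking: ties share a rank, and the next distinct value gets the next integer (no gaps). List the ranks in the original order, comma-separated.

Sorted (descending): 515, 509, 480, 445, 406, 374, 361, 316
No ties — each value takes its position as its rank.

6, 2, 4, 5, 7, 1, 3, 8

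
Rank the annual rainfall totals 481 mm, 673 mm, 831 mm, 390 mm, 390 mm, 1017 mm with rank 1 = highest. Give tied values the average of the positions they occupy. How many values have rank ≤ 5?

Sorted (descending): 1017, 831, 673, 481, 390, 390
The 2 values of 390 occupy positions 5–6 → average rank (5+6)/2 = 5.5.
Ranks ≤ 5: {1, 2, 3, 4} → 4 values.

4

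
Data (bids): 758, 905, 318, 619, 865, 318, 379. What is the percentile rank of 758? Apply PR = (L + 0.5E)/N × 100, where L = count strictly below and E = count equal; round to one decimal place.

64.3

N = 7.
Strictly below 758: 4. Equal to 758: 1.
PR = (4 + 0.5·1)/7 × 100 = 64.3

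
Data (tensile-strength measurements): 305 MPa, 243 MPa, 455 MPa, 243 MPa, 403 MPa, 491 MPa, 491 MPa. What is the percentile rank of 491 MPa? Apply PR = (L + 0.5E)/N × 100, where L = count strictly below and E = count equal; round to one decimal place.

85.7

N = 7.
Strictly below 491: 5. Equal to 491: 2.
PR = (5 + 0.5·2)/7 × 100 = 85.7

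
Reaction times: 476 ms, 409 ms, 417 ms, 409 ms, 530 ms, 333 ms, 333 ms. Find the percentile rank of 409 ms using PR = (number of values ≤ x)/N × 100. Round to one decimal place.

N = 7.
Strictly below 409: 2. Equal to 409: 2.
PR = 4/7 × 100 = 57.1

57.1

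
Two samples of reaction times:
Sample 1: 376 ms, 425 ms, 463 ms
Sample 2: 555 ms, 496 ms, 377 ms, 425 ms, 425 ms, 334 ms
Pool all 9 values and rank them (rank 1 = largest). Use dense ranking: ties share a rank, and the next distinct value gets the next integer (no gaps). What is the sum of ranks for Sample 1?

13

Sorted (descending): 555, 496, 463, 425, 425, 425, 377, 376, 334
The 3 values of 425 share dense rank 4.
Remaining distinct values take the next consecutive integers.
Sample 1 values → pooled ranks: 376→6, 425→4, 463→3
Rank sum = 6 + 4 + 3 = 13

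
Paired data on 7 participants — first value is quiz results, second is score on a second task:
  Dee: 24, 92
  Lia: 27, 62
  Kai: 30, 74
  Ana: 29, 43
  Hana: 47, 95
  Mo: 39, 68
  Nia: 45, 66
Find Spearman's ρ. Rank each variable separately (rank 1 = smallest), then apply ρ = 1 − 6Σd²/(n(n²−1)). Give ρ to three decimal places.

0.286

Ranks of variable 1: 1, 2, 4, 3, 7, 5, 6
Ranks of variable 2: 6, 2, 5, 1, 7, 4, 3
d = r₁ − r₂: -5, 0, -1, 2, 0, 1, 3
d²: 25, 0, 1, 4, 0, 1, 9; Σd² = 40
ρ = 1 − 6·40/(7·48) = 1 − 240/336 = 0.286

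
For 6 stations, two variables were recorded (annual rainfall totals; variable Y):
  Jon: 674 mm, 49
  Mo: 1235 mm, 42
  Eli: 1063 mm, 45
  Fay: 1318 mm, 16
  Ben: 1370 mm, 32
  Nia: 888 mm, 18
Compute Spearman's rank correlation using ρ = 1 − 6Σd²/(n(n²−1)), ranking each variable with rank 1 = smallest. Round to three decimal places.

Ranks of variable 1: 1, 4, 3, 5, 6, 2
Ranks of variable 2: 6, 4, 5, 1, 3, 2
d = r₁ − r₂: -5, 0, -2, 4, 3, 0
d²: 25, 0, 4, 16, 9, 0; Σd² = 54
ρ = 1 − 6·54/(6·35) = 1 − 324/210 = -0.543

-0.543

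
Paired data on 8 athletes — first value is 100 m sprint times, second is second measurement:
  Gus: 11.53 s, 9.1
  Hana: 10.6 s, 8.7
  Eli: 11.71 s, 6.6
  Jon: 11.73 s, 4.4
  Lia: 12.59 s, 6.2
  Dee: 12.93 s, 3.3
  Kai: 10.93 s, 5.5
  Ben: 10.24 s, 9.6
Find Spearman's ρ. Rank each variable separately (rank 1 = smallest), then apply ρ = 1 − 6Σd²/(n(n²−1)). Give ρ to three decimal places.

-0.762

Ranks of variable 1: 4, 2, 5, 6, 7, 8, 3, 1
Ranks of variable 2: 7, 6, 5, 2, 4, 1, 3, 8
d = r₁ − r₂: -3, -4, 0, 4, 3, 7, 0, -7
d²: 9, 16, 0, 16, 9, 49, 0, 49; Σd² = 148
ρ = 1 − 6·148/(8·63) = 1 − 888/504 = -0.762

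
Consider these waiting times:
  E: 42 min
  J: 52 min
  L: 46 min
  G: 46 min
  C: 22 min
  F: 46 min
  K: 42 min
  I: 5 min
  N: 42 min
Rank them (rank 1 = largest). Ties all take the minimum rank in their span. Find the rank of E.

5

Sorted (descending): 52, 46, 46, 46, 42, 42, 42, 22, 5
The 3 values of 46 occupy positions 2–4 → each gets rank 2.
The 3 values of 42 occupy positions 5–7 → each gets rank 5.
E has value 42 min → rank 5.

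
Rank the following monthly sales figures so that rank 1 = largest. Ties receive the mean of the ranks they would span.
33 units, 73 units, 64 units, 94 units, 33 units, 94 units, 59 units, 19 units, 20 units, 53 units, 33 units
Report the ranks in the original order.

8, 3, 4, 1.5, 8, 1.5, 5, 11, 10, 6, 8

Sorted (descending): 94, 94, 73, 64, 59, 53, 33, 33, 33, 20, 19
The 2 values of 94 occupy positions 1–2 → average rank (1+2)/2 = 1.5.
The 3 values of 33 occupy positions 7–9 → average rank 8.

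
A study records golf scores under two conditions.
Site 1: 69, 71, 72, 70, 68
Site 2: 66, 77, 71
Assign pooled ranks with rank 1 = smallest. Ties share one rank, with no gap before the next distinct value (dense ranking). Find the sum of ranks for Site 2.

13

Sorted (ascending): 66, 68, 69, 70, 71, 71, 72, 77
The 2 values of 71 share dense rank 5.
Remaining distinct values take the next consecutive integers.
Site 2 values → pooled ranks: 66→1, 77→7, 71→5
Rank sum = 1 + 7 + 5 = 13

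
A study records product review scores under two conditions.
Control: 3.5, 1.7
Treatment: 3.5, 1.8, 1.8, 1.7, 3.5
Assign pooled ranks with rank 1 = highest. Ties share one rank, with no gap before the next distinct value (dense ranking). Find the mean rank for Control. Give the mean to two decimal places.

2.00

Sorted (descending): 3.5, 3.5, 3.5, 1.8, 1.8, 1.7, 1.7
The 3 values of 3.5 share dense rank 1.
The 2 values of 1.8 share dense rank 2.
The 2 values of 1.7 share dense rank 3.
Control values → pooled ranks: 3.5→1, 1.7→3
Mean rank = (1 + 3) / 2 = 2.00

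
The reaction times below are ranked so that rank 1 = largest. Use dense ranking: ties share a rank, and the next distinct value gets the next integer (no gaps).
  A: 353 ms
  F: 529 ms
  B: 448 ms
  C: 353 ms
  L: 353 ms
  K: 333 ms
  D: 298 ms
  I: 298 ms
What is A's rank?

Sorted (descending): 529, 448, 353, 353, 353, 333, 298, 298
The 3 values of 353 share dense rank 3.
The 2 values of 298 share dense rank 5.
Remaining distinct values take the next consecutive integers.
A has value 353 ms → rank 3.

3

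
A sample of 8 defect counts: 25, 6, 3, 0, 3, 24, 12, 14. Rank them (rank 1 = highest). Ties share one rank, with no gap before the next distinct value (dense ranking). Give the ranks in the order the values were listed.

Sorted (descending): 25, 24, 14, 12, 6, 3, 3, 0
The 2 values of 3 share dense rank 6.
Remaining distinct values take the next consecutive integers.

1, 5, 6, 7, 6, 2, 4, 3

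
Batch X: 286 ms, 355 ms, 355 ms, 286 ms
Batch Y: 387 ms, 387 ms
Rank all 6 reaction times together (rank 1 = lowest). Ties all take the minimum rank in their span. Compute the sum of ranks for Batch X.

Sorted (ascending): 286, 286, 355, 355, 387, 387
The 2 values of 286 occupy positions 1–2 → each gets rank 1.
The 2 values of 355 occupy positions 3–4 → each gets rank 3.
The 2 values of 387 occupy positions 5–6 → each gets rank 5.
Batch X values → pooled ranks: 286→1, 355→3, 355→3, 286→1
Rank sum = 1 + 3 + 3 + 1 = 8

8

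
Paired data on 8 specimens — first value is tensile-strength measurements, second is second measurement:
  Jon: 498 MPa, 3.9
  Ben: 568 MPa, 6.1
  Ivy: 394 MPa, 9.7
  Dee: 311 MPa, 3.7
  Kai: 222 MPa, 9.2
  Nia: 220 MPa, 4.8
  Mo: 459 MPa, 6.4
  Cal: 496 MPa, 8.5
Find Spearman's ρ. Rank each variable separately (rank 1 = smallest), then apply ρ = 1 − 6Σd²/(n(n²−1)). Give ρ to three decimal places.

Ranks of variable 1: 7, 8, 4, 3, 2, 1, 5, 6
Ranks of variable 2: 2, 4, 8, 1, 7, 3, 5, 6
d = r₁ − r₂: 5, 4, -4, 2, -5, -2, 0, 0
d²: 25, 16, 16, 4, 25, 4, 0, 0; Σd² = 90
ρ = 1 − 6·90/(8·63) = 1 − 540/504 = -0.071

-0.071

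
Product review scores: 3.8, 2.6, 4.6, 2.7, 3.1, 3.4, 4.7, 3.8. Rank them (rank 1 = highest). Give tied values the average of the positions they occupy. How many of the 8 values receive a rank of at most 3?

2

Sorted (descending): 4.7, 4.6, 3.8, 3.8, 3.4, 3.1, 2.7, 2.6
The 2 values of 3.8 occupy positions 3–4 → average rank (3+4)/2 = 3.5.
Ranks ≤ 3: {1, 2} → 2 values.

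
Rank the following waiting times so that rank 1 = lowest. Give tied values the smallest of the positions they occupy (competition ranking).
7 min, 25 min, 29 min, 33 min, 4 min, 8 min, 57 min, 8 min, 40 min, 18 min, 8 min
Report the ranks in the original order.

2, 7, 8, 9, 1, 3, 11, 3, 10, 6, 3

Sorted (ascending): 4, 7, 8, 8, 8, 18, 25, 29, 33, 40, 57
The 3 values of 8 occupy positions 3–5 → each gets rank 3.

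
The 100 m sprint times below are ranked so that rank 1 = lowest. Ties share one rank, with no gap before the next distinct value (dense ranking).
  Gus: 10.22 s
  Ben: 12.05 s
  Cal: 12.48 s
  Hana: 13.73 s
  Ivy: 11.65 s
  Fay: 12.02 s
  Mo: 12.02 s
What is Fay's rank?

Sorted (ascending): 10.22, 11.65, 12.02, 12.02, 12.05, 12.48, 13.73
The 2 values of 12.02 share dense rank 3.
Remaining distinct values take the next consecutive integers.
Fay has value 12.02 s → rank 3.

3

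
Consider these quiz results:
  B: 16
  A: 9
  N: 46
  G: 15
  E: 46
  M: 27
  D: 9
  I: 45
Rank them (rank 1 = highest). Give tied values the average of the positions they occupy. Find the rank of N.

1.5

Sorted (descending): 46, 46, 45, 27, 16, 15, 9, 9
The 2 values of 46 occupy positions 1–2 → average rank (1+2)/2 = 1.5.
The 2 values of 9 occupy positions 7–8 → average rank (7+8)/2 = 7.5.
N has value 46 → rank 1.5.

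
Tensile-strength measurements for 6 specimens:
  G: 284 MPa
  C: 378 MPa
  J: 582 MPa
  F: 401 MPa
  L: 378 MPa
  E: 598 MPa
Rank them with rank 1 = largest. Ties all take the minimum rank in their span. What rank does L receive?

Sorted (descending): 598, 582, 401, 378, 378, 284
The 2 values of 378 occupy positions 4–5 → each gets rank 4.
L has value 378 MPa → rank 4.

4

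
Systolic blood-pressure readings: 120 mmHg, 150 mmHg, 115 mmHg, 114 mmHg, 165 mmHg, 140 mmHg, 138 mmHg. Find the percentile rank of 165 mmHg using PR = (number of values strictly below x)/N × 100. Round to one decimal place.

N = 7.
Strictly below 165: 6. Equal to 165: 1.
PR = 6/7 × 100 = 85.7

85.7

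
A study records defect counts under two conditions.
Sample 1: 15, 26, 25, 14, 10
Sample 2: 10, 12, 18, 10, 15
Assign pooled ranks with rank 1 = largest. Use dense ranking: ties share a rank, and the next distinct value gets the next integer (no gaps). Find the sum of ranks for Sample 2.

27

Sorted (descending): 26, 25, 18, 15, 15, 14, 12, 10, 10, 10
The 2 values of 15 share dense rank 4.
The 3 values of 10 share dense rank 7.
Remaining distinct values take the next consecutive integers.
Sample 2 values → pooled ranks: 10→7, 12→6, 18→3, 10→7, 15→4
Rank sum = 7 + 6 + 3 + 7 + 4 = 27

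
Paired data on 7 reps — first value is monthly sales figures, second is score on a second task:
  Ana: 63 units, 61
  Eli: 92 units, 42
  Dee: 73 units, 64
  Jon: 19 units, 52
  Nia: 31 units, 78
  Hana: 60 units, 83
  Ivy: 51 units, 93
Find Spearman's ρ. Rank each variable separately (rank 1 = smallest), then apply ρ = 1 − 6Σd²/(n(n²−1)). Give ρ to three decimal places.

Ranks of variable 1: 5, 7, 6, 1, 2, 4, 3
Ranks of variable 2: 3, 1, 4, 2, 5, 6, 7
d = r₁ − r₂: 2, 6, 2, -1, -3, -2, -4
d²: 4, 36, 4, 1, 9, 4, 16; Σd² = 74
ρ = 1 − 6·74/(7·48) = 1 − 444/336 = -0.321

-0.321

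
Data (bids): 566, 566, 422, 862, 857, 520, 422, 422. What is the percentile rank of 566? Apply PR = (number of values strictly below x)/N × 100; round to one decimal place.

N = 8.
Strictly below 566: 4. Equal to 566: 2.
PR = 4/8 × 100 = 50.0

50.0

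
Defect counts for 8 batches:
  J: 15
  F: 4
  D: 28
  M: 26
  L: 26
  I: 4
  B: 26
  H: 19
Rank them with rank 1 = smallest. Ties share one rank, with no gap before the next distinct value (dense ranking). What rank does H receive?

3

Sorted (ascending): 4, 4, 15, 19, 26, 26, 26, 28
The 2 values of 4 share dense rank 1.
The 3 values of 26 share dense rank 4.
Remaining distinct values take the next consecutive integers.
H has value 19 → rank 3.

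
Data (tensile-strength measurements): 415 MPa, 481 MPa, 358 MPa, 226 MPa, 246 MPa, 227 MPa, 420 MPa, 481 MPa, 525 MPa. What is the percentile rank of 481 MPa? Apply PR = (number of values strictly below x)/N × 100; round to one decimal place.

66.7

N = 9.
Strictly below 481: 6. Equal to 481: 2.
PR = 6/9 × 100 = 66.7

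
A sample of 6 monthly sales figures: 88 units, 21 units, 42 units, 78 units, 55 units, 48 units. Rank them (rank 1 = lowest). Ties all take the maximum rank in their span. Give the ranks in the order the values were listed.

Sorted (ascending): 21, 42, 48, 55, 78, 88
No ties — each value takes its position as its rank.

6, 1, 2, 5, 4, 3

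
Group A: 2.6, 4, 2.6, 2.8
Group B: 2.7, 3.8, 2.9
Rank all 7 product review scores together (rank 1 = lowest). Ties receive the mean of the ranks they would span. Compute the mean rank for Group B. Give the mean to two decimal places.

4.67

Sorted (ascending): 2.6, 2.6, 2.7, 2.8, 2.9, 3.8, 4
The 2 values of 2.6 occupy positions 1–2 → average rank (1+2)/2 = 1.5.
Group B values → pooled ranks: 2.7→3, 3.8→6, 2.9→5
Mean rank = (3 + 6 + 5) / 3 = 4.67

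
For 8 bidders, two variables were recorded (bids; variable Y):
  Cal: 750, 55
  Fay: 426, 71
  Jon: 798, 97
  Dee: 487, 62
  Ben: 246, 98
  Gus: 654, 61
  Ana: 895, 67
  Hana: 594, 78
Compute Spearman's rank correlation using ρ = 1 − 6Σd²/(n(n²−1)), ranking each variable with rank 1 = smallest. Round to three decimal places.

Ranks of variable 1: 6, 2, 7, 3, 1, 5, 8, 4
Ranks of variable 2: 1, 5, 7, 3, 8, 2, 4, 6
d = r₁ − r₂: 5, -3, 0, 0, -7, 3, 4, -2
d²: 25, 9, 0, 0, 49, 9, 16, 4; Σd² = 112
ρ = 1 − 6·112/(8·63) = 1 − 672/504 = -0.333

-0.333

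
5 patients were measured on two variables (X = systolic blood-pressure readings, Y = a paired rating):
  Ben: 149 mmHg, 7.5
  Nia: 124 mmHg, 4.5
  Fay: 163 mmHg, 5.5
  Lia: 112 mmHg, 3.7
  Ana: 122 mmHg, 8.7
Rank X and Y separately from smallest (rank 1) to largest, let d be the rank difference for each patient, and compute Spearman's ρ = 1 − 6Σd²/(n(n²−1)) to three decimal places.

0.300

Ranks of variable 1: 4, 3, 5, 1, 2
Ranks of variable 2: 4, 2, 3, 1, 5
d = r₁ − r₂: 0, 1, 2, 0, -3
d²: 0, 1, 4, 0, 9; Σd² = 14
ρ = 1 − 6·14/(5·24) = 1 − 84/120 = 0.300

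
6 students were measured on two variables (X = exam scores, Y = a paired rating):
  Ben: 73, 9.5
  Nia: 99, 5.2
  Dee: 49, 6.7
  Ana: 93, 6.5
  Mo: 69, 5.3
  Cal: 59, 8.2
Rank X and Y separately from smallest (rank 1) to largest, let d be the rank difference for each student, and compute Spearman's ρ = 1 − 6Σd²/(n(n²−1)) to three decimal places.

Ranks of variable 1: 4, 6, 1, 5, 3, 2
Ranks of variable 2: 6, 1, 4, 3, 2, 5
d = r₁ − r₂: -2, 5, -3, 2, 1, -3
d²: 4, 25, 9, 4, 1, 9; Σd² = 52
ρ = 1 − 6·52/(6·35) = 1 − 312/210 = -0.486

-0.486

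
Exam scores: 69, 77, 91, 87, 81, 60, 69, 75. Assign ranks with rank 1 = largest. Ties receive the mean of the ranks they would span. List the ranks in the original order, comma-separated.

Sorted (descending): 91, 87, 81, 77, 75, 69, 69, 60
The 2 values of 69 occupy positions 6–7 → average rank (6+7)/2 = 6.5.

6.5, 4, 1, 2, 3, 8, 6.5, 5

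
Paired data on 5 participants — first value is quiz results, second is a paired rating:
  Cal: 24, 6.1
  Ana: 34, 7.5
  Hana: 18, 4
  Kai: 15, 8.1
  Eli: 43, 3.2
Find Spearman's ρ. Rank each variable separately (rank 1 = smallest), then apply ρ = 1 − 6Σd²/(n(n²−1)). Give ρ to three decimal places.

Ranks of variable 1: 3, 4, 2, 1, 5
Ranks of variable 2: 3, 4, 2, 5, 1
d = r₁ − r₂: 0, 0, 0, -4, 4
d²: 0, 0, 0, 16, 16; Σd² = 32
ρ = 1 − 6·32/(5·24) = 1 − 192/120 = -0.600

-0.600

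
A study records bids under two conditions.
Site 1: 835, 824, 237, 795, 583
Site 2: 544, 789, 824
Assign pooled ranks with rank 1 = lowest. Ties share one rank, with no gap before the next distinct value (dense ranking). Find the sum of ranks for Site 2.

Sorted (ascending): 237, 544, 583, 789, 795, 824, 824, 835
The 2 values of 824 share dense rank 6.
Remaining distinct values take the next consecutive integers.
Site 2 values → pooled ranks: 544→2, 789→4, 824→6
Rank sum = 2 + 4 + 6 = 12

12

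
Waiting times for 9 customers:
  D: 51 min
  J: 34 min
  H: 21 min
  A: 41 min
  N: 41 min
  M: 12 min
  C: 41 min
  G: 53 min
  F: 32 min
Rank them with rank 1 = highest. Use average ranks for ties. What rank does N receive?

Sorted (descending): 53, 51, 41, 41, 41, 34, 32, 21, 12
The 3 values of 41 occupy positions 3–5 → average rank 4.
N has value 41 min → rank 4.

4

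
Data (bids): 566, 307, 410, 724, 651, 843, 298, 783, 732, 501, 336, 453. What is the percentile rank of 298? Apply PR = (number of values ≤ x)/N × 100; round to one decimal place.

N = 12.
Strictly below 298: 0. Equal to 298: 1.
PR = 1/12 × 100 = 8.3

8.3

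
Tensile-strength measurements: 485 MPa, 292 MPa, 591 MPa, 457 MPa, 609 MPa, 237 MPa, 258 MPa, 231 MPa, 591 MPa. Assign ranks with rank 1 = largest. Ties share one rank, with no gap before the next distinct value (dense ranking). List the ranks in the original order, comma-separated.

3, 5, 2, 4, 1, 7, 6, 8, 2

Sorted (descending): 609, 591, 591, 485, 457, 292, 258, 237, 231
The 2 values of 591 share dense rank 2.
Remaining distinct values take the next consecutive integers.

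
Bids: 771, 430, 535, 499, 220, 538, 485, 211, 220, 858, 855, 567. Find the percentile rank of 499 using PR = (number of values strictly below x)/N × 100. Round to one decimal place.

N = 12.
Strictly below 499: 5. Equal to 499: 1.
PR = 5/12 × 100 = 41.7

41.7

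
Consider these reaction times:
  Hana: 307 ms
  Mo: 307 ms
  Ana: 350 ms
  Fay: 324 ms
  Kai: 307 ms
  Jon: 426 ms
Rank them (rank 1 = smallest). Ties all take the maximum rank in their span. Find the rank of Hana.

Sorted (ascending): 307, 307, 307, 324, 350, 426
The 3 values of 307 occupy positions 1–3 → each gets rank 3.
Hana has value 307 ms → rank 3.

3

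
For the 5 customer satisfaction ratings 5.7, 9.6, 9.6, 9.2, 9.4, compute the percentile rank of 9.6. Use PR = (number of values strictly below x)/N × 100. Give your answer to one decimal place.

N = 5.
Strictly below 9.6: 3. Equal to 9.6: 2.
PR = 3/5 × 100 = 60.0

60.0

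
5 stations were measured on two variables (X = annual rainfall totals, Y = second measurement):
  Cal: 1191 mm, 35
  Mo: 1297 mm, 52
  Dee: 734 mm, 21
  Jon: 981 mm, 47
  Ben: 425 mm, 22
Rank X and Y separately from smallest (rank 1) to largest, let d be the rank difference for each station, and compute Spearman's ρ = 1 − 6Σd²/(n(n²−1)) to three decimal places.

Ranks of variable 1: 4, 5, 2, 3, 1
Ranks of variable 2: 3, 5, 1, 4, 2
d = r₁ − r₂: 1, 0, 1, -1, -1
d²: 1, 0, 1, 1, 1; Σd² = 4
ρ = 1 − 6·4/(5·24) = 1 − 24/120 = 0.800

0.800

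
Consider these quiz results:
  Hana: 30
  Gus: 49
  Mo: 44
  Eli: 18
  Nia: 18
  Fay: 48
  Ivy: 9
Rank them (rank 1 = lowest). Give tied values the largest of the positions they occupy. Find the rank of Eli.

Sorted (ascending): 9, 18, 18, 30, 44, 48, 49
The 2 values of 18 occupy positions 2–3 → each gets rank 3.
Eli has value 18 → rank 3.

3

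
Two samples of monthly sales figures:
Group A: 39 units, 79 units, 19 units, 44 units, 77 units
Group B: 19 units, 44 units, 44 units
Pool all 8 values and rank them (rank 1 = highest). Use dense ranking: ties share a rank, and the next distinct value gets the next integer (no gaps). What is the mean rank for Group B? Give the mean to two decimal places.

3.67

Sorted (descending): 79, 77, 44, 44, 44, 39, 19, 19
The 3 values of 44 share dense rank 3.
The 2 values of 19 share dense rank 5.
Remaining distinct values take the next consecutive integers.
Group B values → pooled ranks: 19→5, 44→3, 44→3
Mean rank = (5 + 3 + 3) / 3 = 3.67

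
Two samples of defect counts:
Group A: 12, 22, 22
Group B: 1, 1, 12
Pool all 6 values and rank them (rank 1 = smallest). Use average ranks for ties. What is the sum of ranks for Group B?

Sorted (ascending): 1, 1, 12, 12, 22, 22
The 2 values of 1 occupy positions 1–2 → average rank (1+2)/2 = 1.5.
The 2 values of 12 occupy positions 3–4 → average rank (3+4)/2 = 3.5.
The 2 values of 22 occupy positions 5–6 → average rank (5+6)/2 = 5.5.
Group B values → pooled ranks: 1→1.5, 1→1.5, 12→3.5
Rank sum = 1.5 + 1.5 + 3.5 = 6.5

6.5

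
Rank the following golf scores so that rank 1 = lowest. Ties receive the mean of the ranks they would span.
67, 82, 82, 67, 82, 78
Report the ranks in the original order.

Sorted (ascending): 67, 67, 78, 82, 82, 82
The 2 values of 67 occupy positions 1–2 → average rank (1+2)/2 = 1.5.
The 3 values of 82 occupy positions 4–6 → average rank 5.

1.5, 5, 5, 1.5, 5, 3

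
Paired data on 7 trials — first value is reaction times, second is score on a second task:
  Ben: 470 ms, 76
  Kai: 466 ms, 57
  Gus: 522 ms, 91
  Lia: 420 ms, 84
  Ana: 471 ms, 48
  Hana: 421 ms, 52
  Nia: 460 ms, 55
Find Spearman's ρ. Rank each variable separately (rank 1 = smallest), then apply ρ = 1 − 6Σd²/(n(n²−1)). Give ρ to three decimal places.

Ranks of variable 1: 5, 4, 7, 1, 6, 2, 3
Ranks of variable 2: 5, 4, 7, 6, 1, 2, 3
d = r₁ − r₂: 0, 0, 0, -5, 5, 0, 0
d²: 0, 0, 0, 25, 25, 0, 0; Σd² = 50
ρ = 1 − 6·50/(7·48) = 1 − 300/336 = 0.107

0.107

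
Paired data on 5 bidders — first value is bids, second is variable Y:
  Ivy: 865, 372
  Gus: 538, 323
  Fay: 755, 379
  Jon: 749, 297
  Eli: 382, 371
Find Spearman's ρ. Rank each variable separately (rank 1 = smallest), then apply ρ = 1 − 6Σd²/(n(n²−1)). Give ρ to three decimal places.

0.500

Ranks of variable 1: 5, 2, 4, 3, 1
Ranks of variable 2: 4, 2, 5, 1, 3
d = r₁ − r₂: 1, 0, -1, 2, -2
d²: 1, 0, 1, 4, 4; Σd² = 10
ρ = 1 − 6·10/(5·24) = 1 − 60/120 = 0.500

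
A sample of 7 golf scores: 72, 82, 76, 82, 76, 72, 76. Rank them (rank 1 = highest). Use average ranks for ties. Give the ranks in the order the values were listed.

6.5, 1.5, 4, 1.5, 4, 6.5, 4

Sorted (descending): 82, 82, 76, 76, 76, 72, 72
The 2 values of 82 occupy positions 1–2 → average rank (1+2)/2 = 1.5.
The 3 values of 76 occupy positions 3–5 → average rank 4.
The 2 values of 72 occupy positions 6–7 → average rank (6+7)/2 = 6.5.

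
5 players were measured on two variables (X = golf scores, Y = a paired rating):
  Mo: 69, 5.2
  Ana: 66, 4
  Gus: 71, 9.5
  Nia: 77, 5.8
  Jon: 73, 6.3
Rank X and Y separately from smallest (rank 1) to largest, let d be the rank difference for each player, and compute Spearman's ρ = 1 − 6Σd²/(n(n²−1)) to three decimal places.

0.600

Ranks of variable 1: 2, 1, 3, 5, 4
Ranks of variable 2: 2, 1, 5, 3, 4
d = r₁ − r₂: 0, 0, -2, 2, 0
d²: 0, 0, 4, 4, 0; Σd² = 8
ρ = 1 − 6·8/(5·24) = 1 − 48/120 = 0.600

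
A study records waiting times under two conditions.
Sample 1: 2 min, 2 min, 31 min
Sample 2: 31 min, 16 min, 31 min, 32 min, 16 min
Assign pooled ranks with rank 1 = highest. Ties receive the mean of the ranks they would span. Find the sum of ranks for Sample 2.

Sorted (descending): 32, 31, 31, 31, 16, 16, 2, 2
The 3 values of 31 occupy positions 2–4 → average rank 3.
The 2 values of 16 occupy positions 5–6 → average rank (5+6)/2 = 5.5.
The 2 values of 2 occupy positions 7–8 → average rank (7+8)/2 = 7.5.
Sample 2 values → pooled ranks: 31→3, 16→5.5, 31→3, 32→1, 16→5.5
Rank sum = 3 + 5.5 + 3 + 1 + 5.5 = 18

18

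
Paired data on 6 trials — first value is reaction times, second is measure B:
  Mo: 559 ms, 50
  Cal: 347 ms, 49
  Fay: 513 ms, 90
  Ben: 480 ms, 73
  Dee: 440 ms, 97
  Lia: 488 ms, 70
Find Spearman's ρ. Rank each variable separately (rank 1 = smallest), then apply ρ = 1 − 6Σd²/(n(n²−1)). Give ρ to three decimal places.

0.029

Ranks of variable 1: 6, 1, 5, 3, 2, 4
Ranks of variable 2: 2, 1, 5, 4, 6, 3
d = r₁ − r₂: 4, 0, 0, -1, -4, 1
d²: 16, 0, 0, 1, 16, 1; Σd² = 34
ρ = 1 − 6·34/(6·35) = 1 − 204/210 = 0.029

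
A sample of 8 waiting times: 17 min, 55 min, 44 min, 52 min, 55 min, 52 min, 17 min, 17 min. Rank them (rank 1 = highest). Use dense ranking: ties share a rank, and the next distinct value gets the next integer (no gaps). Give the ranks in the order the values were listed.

4, 1, 3, 2, 1, 2, 4, 4

Sorted (descending): 55, 55, 52, 52, 44, 17, 17, 17
The 2 values of 55 share dense rank 1.
The 2 values of 52 share dense rank 2.
The 3 values of 17 share dense rank 4.
Remaining distinct values take the next consecutive integers.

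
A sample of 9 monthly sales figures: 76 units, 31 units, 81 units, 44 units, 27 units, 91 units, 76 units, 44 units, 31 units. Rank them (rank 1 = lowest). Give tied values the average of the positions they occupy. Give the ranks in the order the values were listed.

Sorted (ascending): 27, 31, 31, 44, 44, 76, 76, 81, 91
The 2 values of 31 occupy positions 2–3 → average rank (2+3)/2 = 2.5.
The 2 values of 44 occupy positions 4–5 → average rank (4+5)/2 = 4.5.
The 2 values of 76 occupy positions 6–7 → average rank (6+7)/2 = 6.5.

6.5, 2.5, 8, 4.5, 1, 9, 6.5, 4.5, 2.5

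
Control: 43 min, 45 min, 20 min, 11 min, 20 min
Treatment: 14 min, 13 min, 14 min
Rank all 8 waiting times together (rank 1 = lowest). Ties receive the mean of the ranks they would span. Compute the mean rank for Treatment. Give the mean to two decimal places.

Sorted (ascending): 11, 13, 14, 14, 20, 20, 43, 45
The 2 values of 14 occupy positions 3–4 → average rank (3+4)/2 = 3.5.
The 2 values of 20 occupy positions 5–6 → average rank (5+6)/2 = 5.5.
Treatment values → pooled ranks: 14→3.5, 13→2, 14→3.5
Mean rank = (3.5 + 2 + 3.5) / 3 = 3.00

3.00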